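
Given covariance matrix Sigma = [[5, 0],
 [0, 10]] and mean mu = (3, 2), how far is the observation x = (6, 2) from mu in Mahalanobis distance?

Step 1 — centre the observation: (x - mu) = (3, 0).

Step 2 — invert Sigma. det(Sigma) = 5·10 - (0)² = 50.
  Sigma^{-1} = (1/det) · [[d, -b], [-b, a]] = [[0.2, 0],
 [0, 0.1]].

Step 3 — form the quadratic (x - mu)^T · Sigma^{-1} · (x - mu):
  Sigma^{-1} · (x - mu) = (0.6, 0).
  (x - mu)^T · [Sigma^{-1} · (x - mu)] = (3)·(0.6) + (0)·(0) = 1.8.

Step 4 — take square root: d = √(1.8) ≈ 1.3416.

d(x, mu) = √(1.8) ≈ 1.3416


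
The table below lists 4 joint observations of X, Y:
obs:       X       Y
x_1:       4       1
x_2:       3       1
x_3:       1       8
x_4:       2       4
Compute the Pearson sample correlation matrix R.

Step 1 — column means:
  mean(X) = (4 + 3 + 1 + 2) / 4 = 10/4 = 2.5
  mean(Y) = (1 + 1 + 8 + 4) / 4 = 14/4 = 3.5

Step 2 — sample variances and covariances s[i,j] = (1/(n-1)) · Σ_k (x_{k,i} - mean_i) · (x_{k,j} - mean_j), with n-1 = 3:
  s[X,X] = ((1.5)·(1.5) + (0.5)·(0.5) + (-1.5)·(-1.5) + (-0.5)·(-0.5)) / 3 = 5/3 = 1.6667
  s[X,Y] = ((1.5)·(-2.5) + (0.5)·(-2.5) + (-1.5)·(4.5) + (-0.5)·(0.5)) / 3 = -12/3 = -4
  s[Y,Y] = ((-2.5)·(-2.5) + (-2.5)·(-2.5) + (4.5)·(4.5) + (0.5)·(0.5)) / 3 = 33/3 = 11
  Sample standard deviations s_i = √(s[i,i]):
  s(X) = √(1.6667) = 1.291
  s(Y) = √(11) = 3.3166

Step 3 — r_{ij} = s_{ij} / (s_i · s_j):
  r[X,X] = 1 (diagonal).
  r[X,Y] = -4 / (1.291 · 3.3166) = -4 / 4.2817 = -0.9342
  r[Y,Y] = 1 (diagonal).

R is symmetric with unit diagonal. Assembling:

R = [[1, -0.9342],
 [-0.9342, 1]]


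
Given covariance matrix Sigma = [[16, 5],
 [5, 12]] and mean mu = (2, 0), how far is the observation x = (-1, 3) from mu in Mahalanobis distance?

Step 1 — centre the observation: (x - mu) = (-3, 3).

Step 2 — invert Sigma. det(Sigma) = 16·12 - (5)² = 167.
  Sigma^{-1} = (1/det) · [[d, -b], [-b, a]] = [[0.0719, -0.0299],
 [-0.0299, 0.0958]].

Step 3 — form the quadratic (x - mu)^T · Sigma^{-1} · (x - mu):
  Sigma^{-1} · (x - mu) = (-0.3054, 0.3772).
  (x - mu)^T · [Sigma^{-1} · (x - mu)] = (-3)·(-0.3054) + (3)·(0.3772) = 2.0479.

Step 4 — take square root: d = √(2.0479) ≈ 1.4311.

d(x, mu) = √(2.0479) ≈ 1.4311


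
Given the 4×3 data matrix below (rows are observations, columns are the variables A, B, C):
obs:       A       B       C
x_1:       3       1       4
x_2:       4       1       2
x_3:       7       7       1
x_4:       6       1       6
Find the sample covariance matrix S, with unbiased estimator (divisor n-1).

Step 1 — column means:
  mean(A) = (3 + 4 + 7 + 6) / 4 = 20/4 = 5
  mean(B) = (1 + 1 + 7 + 1) / 4 = 10/4 = 2.5
  mean(C) = (4 + 2 + 1 + 6) / 4 = 13/4 = 3.25

Step 2 — sample covariance S[i,j] = (1/(n-1)) · Σ_k (x_{k,i} - mean_i) · (x_{k,j} - mean_j), with n-1 = 3.
  S[A,A] = ((-2)·(-2) + (-1)·(-1) + (2)·(2) + (1)·(1)) / 3 = 10/3 = 3.3333
  S[A,B] = ((-2)·(-1.5) + (-1)·(-1.5) + (2)·(4.5) + (1)·(-1.5)) / 3 = 12/3 = 4
  S[A,C] = ((-2)·(0.75) + (-1)·(-1.25) + (2)·(-2.25) + (1)·(2.75)) / 3 = -2/3 = -0.6667
  S[B,B] = ((-1.5)·(-1.5) + (-1.5)·(-1.5) + (4.5)·(4.5) + (-1.5)·(-1.5)) / 3 = 27/3 = 9
  S[B,C] = ((-1.5)·(0.75) + (-1.5)·(-1.25) + (4.5)·(-2.25) + (-1.5)·(2.75)) / 3 = -13.5/3 = -4.5
  S[C,C] = ((0.75)·(0.75) + (-1.25)·(-1.25) + (-2.25)·(-2.25) + (2.75)·(2.75)) / 3 = 14.75/3 = 4.9167

S is symmetric (S[j,i] = S[i,j]). Assembling:

S = [[3.3333, 4, -0.6667],
 [4, 9, -4.5],
 [-0.6667, -4.5, 4.9167]]


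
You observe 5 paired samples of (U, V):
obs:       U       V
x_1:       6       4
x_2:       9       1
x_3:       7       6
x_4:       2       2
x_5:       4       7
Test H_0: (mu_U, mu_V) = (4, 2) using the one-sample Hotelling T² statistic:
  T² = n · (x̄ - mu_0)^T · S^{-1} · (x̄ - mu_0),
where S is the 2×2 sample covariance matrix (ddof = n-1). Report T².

Step 1 — sample mean vector:
  mean(U) = (6 + 9 + 7 + 2 + 4) / 5 = 28/5 = 5.6
  mean(V) = (4 + 1 + 6 + 2 + 7) / 5 = 20/5 = 4
  x̄ = (5.6, 4),  deviation x̄ - mu_0 = (5.6, 4) - (4, 2) = (1.6, 2).

Step 2 — sample covariance matrix, S[i,j] = (1/(n-1)) · Σ_k (x_{k,i} - mean_i) · (x_{k,j} - mean_j), divisor n-1 = 4:
  S[U,U] = ((0.4)·(0.4) + (3.4)·(3.4) + (1.4)·(1.4) + (-3.6)·(-3.6) + (-1.6)·(-1.6)) / 4 = 29.2/4 = 7.3
  S[U,V] = ((0.4)·(0) + (3.4)·(-3) + (1.4)·(2) + (-3.6)·(-2) + (-1.6)·(3)) / 4 = -5/4 = -1.25
  S[V,V] = ((0)·(0) + (-3)·(-3) + (2)·(2) + (-2)·(-2) + (3)·(3)) / 4 = 26/4 = 6.5
  S = [[7.3, -1.25],
 [-1.25, 6.5]].

Step 3 — invert S. det(S) = 7.3·6.5 - (-1.25)² = 45.8875.
  S^{-1} = (1/det) · [[d, -b], [-b, a]] = [[0.1417, 0.0272],
 [0.0272, 0.1591]].

Step 4 — quadratic form (x̄ - mu_0)^T · S^{-1} · (x̄ - mu_0):
  S^{-1} · (x̄ - mu_0) = (0.2811, 0.3618),
  (x̄ - mu_0)^T · [...] = (1.6)·(0.2811) + (2)·(0.3618) = 1.1733.

Step 5 — scale by n: T² = 5 · 1.1733 = 5.8665.

T² ≈ 5.8665


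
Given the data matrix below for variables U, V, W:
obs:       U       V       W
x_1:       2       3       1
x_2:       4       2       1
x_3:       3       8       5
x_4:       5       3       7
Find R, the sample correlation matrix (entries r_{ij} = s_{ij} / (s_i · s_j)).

Step 1 — column means:
  mean(U) = (2 + 4 + 3 + 5) / 4 = 14/4 = 3.5
  mean(V) = (3 + 2 + 8 + 3) / 4 = 16/4 = 4
  mean(W) = (1 + 1 + 5 + 7) / 4 = 14/4 = 3.5

Step 2 — sample variances and covariances s[i,j] = (1/(n-1)) · Σ_k (x_{k,i} - mean_i) · (x_{k,j} - mean_j), with n-1 = 3:
  s[U,U] = ((-1.5)·(-1.5) + (0.5)·(0.5) + (-0.5)·(-0.5) + (1.5)·(1.5)) / 3 = 5/3 = 1.6667
  s[U,V] = ((-1.5)·(-1) + (0.5)·(-2) + (-0.5)·(4) + (1.5)·(-1)) / 3 = -3/3 = -1
  s[U,W] = ((-1.5)·(-2.5) + (0.5)·(-2.5) + (-0.5)·(1.5) + (1.5)·(3.5)) / 3 = 7/3 = 2.3333
  s[V,V] = ((-1)·(-1) + (-2)·(-2) + (4)·(4) + (-1)·(-1)) / 3 = 22/3 = 7.3333
  s[V,W] = ((-1)·(-2.5) + (-2)·(-2.5) + (4)·(1.5) + (-1)·(3.5)) / 3 = 10/3 = 3.3333
  s[W,W] = ((-2.5)·(-2.5) + (-2.5)·(-2.5) + (1.5)·(1.5) + (3.5)·(3.5)) / 3 = 27/3 = 9
  Sample standard deviations s_i = √(s[i,i]):
  s(U) = √(1.6667) = 1.291
  s(V) = √(7.3333) = 2.708
  s(W) = √(9) = 3

Step 3 — r_{ij} = s_{ij} / (s_i · s_j):
  r[U,U] = 1 (diagonal).
  r[U,V] = -1 / (1.291 · 2.708) = -1 / 3.496 = -0.286
  r[U,W] = 2.3333 / (1.291 · 3) = 2.3333 / 3.873 = 0.6025
  r[V,V] = 1 (diagonal).
  r[V,W] = 3.3333 / (2.708 · 3) = 3.3333 / 8.124 = 0.4103
  r[W,W] = 1 (diagonal).

R is symmetric with unit diagonal. Assembling:

R = [[1, -0.286, 0.6025],
 [-0.286, 1, 0.4103],
 [0.6025, 0.4103, 1]]


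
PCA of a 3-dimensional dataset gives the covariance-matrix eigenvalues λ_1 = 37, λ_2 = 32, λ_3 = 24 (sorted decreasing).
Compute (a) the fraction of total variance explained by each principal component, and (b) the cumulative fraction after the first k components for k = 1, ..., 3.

Step 1 — total variance = trace(Sigma) = Σ λ_i = 37 + 32 + 24 = 93.

Step 2 — fraction explained by component i = λ_i / Σ λ:
  PC1: 37/93 = 0.3978
  PC2: 32/93 = 0.3441
  PC3: 24/93 = 0.2581

Step 3 — cumulative fraction after k components = (λ_1 + ... + λ_k) / Σ λ:
  k = 1: 37/93 = 0.3978
  k = 2: (37 + 32)/93 = 69/93 = 0.7419
  k = 3: (37 + 32 + 24)/93 = 93/93 = 1

Summary (fraction, with percent):

explained: PC1 0.3978 (39.78%), PC2 0.3441 (34.41%), PC3 0.2581 (25.81%);  cumulative: 0.3978, 0.7419, 1


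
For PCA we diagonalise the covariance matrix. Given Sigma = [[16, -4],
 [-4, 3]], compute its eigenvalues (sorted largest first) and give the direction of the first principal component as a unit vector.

Step 1 — characteristic polynomial of 2×2 Sigma:
  det(Sigma - λI) = λ² - trace · λ + det = 0.
  trace = 16 + 3 = 19, det = 16·3 - (-4)² = 32.
Step 2 — discriminant:
  Δ = trace² - 4·det = 361 - 128 = 233.
Step 3 — eigenvalues:
  λ = (trace ± √Δ)/2 = (19 ± 15.2643)/2,
  λ_1 = 17.1322,  λ_2 = 1.8678.

Step 4 — unit eigenvector for λ_1: solve (Sigma - λ_1 I)v = 0. First row:
  (16 - 17.1322)·v_x + (-4)·v_y = 0, i.e. (-1.1322)·v_x + (-4)·v_y = 0,
  so v ∝ (b, λ_1 - a) = (-4, 1.1322); multiply by -1 so the first entry is positive: u = (4, -1.1322).
  ||u|| = √((4)² + (-1.1322)²) = √(17.2818) ≈ 4.1571,
  v_1 = u/||u|| ≈ (0.9622, -0.2723) (||v_1|| = 1).

λ_1 = 17.1322,  λ_2 = 1.8678;  v_1 ≈ (0.9622, -0.2723)


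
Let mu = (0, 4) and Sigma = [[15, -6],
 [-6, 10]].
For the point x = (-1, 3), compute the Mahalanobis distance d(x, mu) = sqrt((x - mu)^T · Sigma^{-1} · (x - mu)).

Step 1 — centre the observation: (x - mu) = (-1, -1).

Step 2 — invert Sigma. det(Sigma) = 15·10 - (-6)² = 114.
  Sigma^{-1} = (1/det) · [[d, -b], [-b, a]] = [[0.0877, 0.0526],
 [0.0526, 0.1316]].

Step 3 — form the quadratic (x - mu)^T · Sigma^{-1} · (x - mu):
  Sigma^{-1} · (x - mu) = (-0.1404, -0.1842).
  (x - mu)^T · [Sigma^{-1} · (x - mu)] = (-1)·(-0.1404) + (-1)·(-0.1842) = 0.3246.

Step 4 — take square root: d = √(0.3246) ≈ 0.5697.

d(x, mu) = √(0.3246) ≈ 0.5697


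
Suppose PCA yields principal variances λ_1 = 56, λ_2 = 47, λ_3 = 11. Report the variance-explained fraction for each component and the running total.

Step 1 — total variance = trace(Sigma) = Σ λ_i = 56 + 47 + 11 = 114.

Step 2 — fraction explained by component i = λ_i / Σ λ:
  PC1: 56/114 = 0.4912
  PC2: 47/114 = 0.4123
  PC3: 11/114 = 0.0965

Step 3 — cumulative fraction after k components = (λ_1 + ... + λ_k) / Σ λ:
  k = 1: 56/114 = 0.4912
  k = 2: (56 + 47)/114 = 103/114 = 0.9035
  k = 3: (56 + 47 + 11)/114 = 114/114 = 1

Summary (fraction, with percent):

explained: PC1 0.4912 (49.12%), PC2 0.4123 (41.23%), PC3 0.0965 (9.65%);  cumulative: 0.4912, 0.9035, 1


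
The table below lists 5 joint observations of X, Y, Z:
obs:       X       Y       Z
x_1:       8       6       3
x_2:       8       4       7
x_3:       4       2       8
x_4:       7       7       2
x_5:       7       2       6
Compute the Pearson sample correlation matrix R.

Step 1 — column means:
  mean(X) = (8 + 8 + 4 + 7 + 7) / 5 = 34/5 = 6.8
  mean(Y) = (6 + 4 + 2 + 7 + 2) / 5 = 21/5 = 4.2
  mean(Z) = (3 + 7 + 8 + 2 + 6) / 5 = 26/5 = 5.2

Step 2 — sample variances and covariances s[i,j] = (1/(n-1)) · Σ_k (x_{k,i} - mean_i) · (x_{k,j} - mean_j), with n-1 = 4:
  s[X,X] = ((1.2)·(1.2) + (1.2)·(1.2) + (-2.8)·(-2.8) + (0.2)·(0.2) + (0.2)·(0.2)) / 4 = 10.8/4 = 2.7
  s[X,Y] = ((1.2)·(1.8) + (1.2)·(-0.2) + (-2.8)·(-2.2) + (0.2)·(2.8) + (0.2)·(-2.2)) / 4 = 8.2/4 = 2.05
  s[X,Z] = ((1.2)·(-2.2) + (1.2)·(1.8) + (-2.8)·(2.8) + (0.2)·(-3.2) + (0.2)·(0.8)) / 4 = -8.8/4 = -2.2
  s[Y,Y] = ((1.8)·(1.8) + (-0.2)·(-0.2) + (-2.2)·(-2.2) + (2.8)·(2.8) + (-2.2)·(-2.2)) / 4 = 20.8/4 = 5.2
  s[Y,Z] = ((1.8)·(-2.2) + (-0.2)·(1.8) + (-2.2)·(2.8) + (2.8)·(-3.2) + (-2.2)·(0.8)) / 4 = -21.2/4 = -5.3
  s[Z,Z] = ((-2.2)·(-2.2) + (1.8)·(1.8) + (2.8)·(2.8) + (-3.2)·(-3.2) + (0.8)·(0.8)) / 4 = 26.8/4 = 6.7
  Sample standard deviations s_i = √(s[i,i]):
  s(X) = √(2.7) = 1.6432
  s(Y) = √(5.2) = 2.2804
  s(Z) = √(6.7) = 2.5884

Step 3 — r_{ij} = s_{ij} / (s_i · s_j):
  r[X,X] = 1 (diagonal).
  r[X,Y] = 2.05 / (1.6432 · 2.2804) = 2.05 / 3.747 = 0.5471
  r[X,Z] = -2.2 / (1.6432 · 2.5884) = -2.2 / 4.2532 = -0.5173
  r[Y,Y] = 1 (diagonal).
  r[Y,Z] = -5.3 / (2.2804 · 2.5884) = -5.3 / 5.9025 = -0.8979
  r[Z,Z] = 1 (diagonal).

R is symmetric with unit diagonal. Assembling:

R = [[1, 0.5471, -0.5173],
 [0.5471, 1, -0.8979],
 [-0.5173, -0.8979, 1]]


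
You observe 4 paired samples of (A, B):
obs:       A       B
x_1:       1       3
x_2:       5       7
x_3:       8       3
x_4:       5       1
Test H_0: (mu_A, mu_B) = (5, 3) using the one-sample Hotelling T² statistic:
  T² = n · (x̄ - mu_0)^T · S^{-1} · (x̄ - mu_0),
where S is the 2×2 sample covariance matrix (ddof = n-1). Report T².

Step 1 — sample mean vector:
  mean(A) = (1 + 5 + 8 + 5) / 4 = 19/4 = 4.75
  mean(B) = (3 + 7 + 3 + 1) / 4 = 14/4 = 3.5
  x̄ = (4.75, 3.5),  deviation x̄ - mu_0 = (4.75, 3.5) - (5, 3) = (-0.25, 0.5).

Step 2 — sample covariance matrix, S[i,j] = (1/(n-1)) · Σ_k (x_{k,i} - mean_i) · (x_{k,j} - mean_j), divisor n-1 = 3:
  S[A,A] = ((-3.75)·(-3.75) + (0.25)·(0.25) + (3.25)·(3.25) + (0.25)·(0.25)) / 3 = 24.75/3 = 8.25
  S[A,B] = ((-3.75)·(-0.5) + (0.25)·(3.5) + (3.25)·(-0.5) + (0.25)·(-2.5)) / 3 = 0.5/3 = 0.1667
  S[B,B] = ((-0.5)·(-0.5) + (3.5)·(3.5) + (-0.5)·(-0.5) + (-2.5)·(-2.5)) / 3 = 19/3 = 6.3333
  S = [[8.25, 0.1667],
 [0.1667, 6.3333]].

Step 3 — invert S. det(S) = 8.25·6.3333 - (0.1667)² = 52.2222.
  S^{-1} = (1/det) · [[d, -b], [-b, a]] = [[0.1213, -0.0032],
 [-0.0032, 0.158]].

Step 4 — quadratic form (x̄ - mu_0)^T · S^{-1} · (x̄ - mu_0):
  S^{-1} · (x̄ - mu_0) = (-0.0319, 0.0798),
  (x̄ - mu_0)^T · [...] = (-0.25)·(-0.0319) + (0.5)·(0.0798) = 0.0479.

Step 5 — scale by n: T² = 4 · 0.0479 = 0.1915.

T² ≈ 0.1915


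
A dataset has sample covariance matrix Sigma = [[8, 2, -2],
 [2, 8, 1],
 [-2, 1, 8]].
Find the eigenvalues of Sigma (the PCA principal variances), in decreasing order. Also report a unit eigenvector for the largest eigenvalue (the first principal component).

Step 1 — characteristic polynomial p(λ) = det(λI - Sigma) = λ³ - tr·λ² + c_1·λ - det, where tr = trace, c_1 = sum of the principal 2×2 minors, det = det(Sigma):
  tr = 8 + 8 + 8 = 24,
  c_1 = (8·8 - (2)²) + (8·8 - (-2)²) + (8·8 - (1)²) = 60 + 60 + 63 = 183,
  det = 8·(8·8 - (1)²) - (2)·((2)·8 - (1)·(-2)) + (-2)·((2)·(1) - 8·(-2)) = 8·(63) - (2)·(18) + (-2)·(18) = 432.
  So p(λ) = λ³ - 24λ² + 183λ - 432.
Step 2 — look for an integer root (rational root theorem: any rational root is an integer divisor of 432). Testing λ = 9:
  p(9) = 729 - 1944 + 1647 - 432 = 0  ✓
  Dividing out (λ - 9): p(λ) = (λ - 9)(λ² - 15λ + 48).
Step 3 — remaining eigenvalues from the quadratic λ² - 15λ + 48 = 0:
  Δ = 15² - 4·48 = 225 - 192 = 33,  λ = (15 ± √33)/2 = (15 ± 5.7446)/2 ≈ 10.3723 or 4.6277.
  Sorted: λ_1 = 10.3723,  λ_2 = 9,  λ_3 = 4.6277  (check: sum = 24 = tr ✓).

Step 4 — unit eigenvector for λ_1 ≈ 10.3723: v spans the null space of (Sigma - λ_1 I), whose rows are
  r_1 = (-2.3723, 2, -2),  r_2 = (2, -2.3723, 1),  r_3 = (-2, 1, -2.3723).
  v is orthogonal to every row, so take v ∝ r_1 × r_2 = ((2)·(1) - (-2)·(-2.3723), (-2)·(2) - (-2.3723)·(1), (-2.3723)·(-2.3723) - (2)·(2)) ≈ (-2.7446, -1.6277, 1.6277).
  Rescale (multiply by -1 so the first nonzero entry is positive): u = (2.7446, 1.6277, -1.6277).
  ||u|| = √((2.7446)² + (1.6277)² + (-1.6277)²) = √(12.8316) ≈ 3.5821,  v_1 = u/||u|| ≈ (0.7662, 0.4544, -0.4544) (||v_1|| = 1).

λ_1 = 10.3723,  λ_2 = 9,  λ_3 = 4.6277;  v_1 ≈ (0.7662, 0.4544, -0.4544)


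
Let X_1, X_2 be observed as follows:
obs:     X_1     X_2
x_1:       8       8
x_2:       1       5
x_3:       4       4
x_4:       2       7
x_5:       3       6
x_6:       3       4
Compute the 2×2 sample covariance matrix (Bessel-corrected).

Step 1 — column means:
  mean(X_1) = (8 + 1 + 4 + 2 + 3 + 3) / 6 = 21/6 = 3.5
  mean(X_2) = (8 + 5 + 4 + 7 + 6 + 4) / 6 = 34/6 = 5.6667

Step 2 — sample covariance S[i,j] = (1/(n-1)) · Σ_k (x_{k,i} - mean_i) · (x_{k,j} - mean_j), with n-1 = 5.
  S[X_1,X_1] = ((4.5)·(4.5) + (-2.5)·(-2.5) + (0.5)·(0.5) + (-1.5)·(-1.5) + (-0.5)·(-0.5) + (-0.5)·(-0.5)) / 5 = 29.5/5 = 5.9
  S[X_1,X_2] = ((4.5)·(2.3333) + (-2.5)·(-0.6667) + (0.5)·(-1.6667) + (-1.5)·(1.3333) + (-0.5)·(0.3333) + (-0.5)·(-1.6667)) / 5 = 10/5 = 2
  S[X_2,X_2] = ((2.3333)·(2.3333) + (-0.6667)·(-0.6667) + (-1.6667)·(-1.6667) + (1.3333)·(1.3333) + (0.3333)·(0.3333) + (-1.6667)·(-1.6667)) / 5 = 13.3333/5 = 2.6667

S is symmetric (S[j,i] = S[i,j]). Assembling:

S = [[5.9, 2],
 [2, 2.6667]]


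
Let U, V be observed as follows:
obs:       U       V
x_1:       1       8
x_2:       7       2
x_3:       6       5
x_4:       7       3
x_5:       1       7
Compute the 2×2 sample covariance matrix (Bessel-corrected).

Step 1 — column means:
  mean(U) = (1 + 7 + 6 + 7 + 1) / 5 = 22/5 = 4.4
  mean(V) = (8 + 2 + 5 + 3 + 7) / 5 = 25/5 = 5

Step 2 — sample covariance S[i,j] = (1/(n-1)) · Σ_k (x_{k,i} - mean_i) · (x_{k,j} - mean_j), with n-1 = 4.
  S[U,U] = ((-3.4)·(-3.4) + (2.6)·(2.6) + (1.6)·(1.6) + (2.6)·(2.6) + (-3.4)·(-3.4)) / 4 = 39.2/4 = 9.8
  S[U,V] = ((-3.4)·(3) + (2.6)·(-3) + (1.6)·(0) + (2.6)·(-2) + (-3.4)·(2)) / 4 = -30/4 = -7.5
  S[V,V] = ((3)·(3) + (-3)·(-3) + (0)·(0) + (-2)·(-2) + (2)·(2)) / 4 = 26/4 = 6.5

S is symmetric (S[j,i] = S[i,j]). Assembling:

S = [[9.8, -7.5],
 [-7.5, 6.5]]


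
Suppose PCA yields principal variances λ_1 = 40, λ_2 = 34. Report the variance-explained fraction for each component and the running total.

Step 1 — total variance = trace(Sigma) = Σ λ_i = 40 + 34 = 74.

Step 2 — fraction explained by component i = λ_i / Σ λ:
  PC1: 40/74 = 0.5405
  PC2: 34/74 = 0.4595

Step 3 — cumulative fraction after k components = (λ_1 + ... + λ_k) / Σ λ:
  k = 1: 40/74 = 0.5405
  k = 2: (40 + 34)/74 = 74/74 = 1

Summary (fraction, with percent):

explained: PC1 0.5405 (54.05%), PC2 0.4595 (45.95%);  cumulative: 0.5405, 1


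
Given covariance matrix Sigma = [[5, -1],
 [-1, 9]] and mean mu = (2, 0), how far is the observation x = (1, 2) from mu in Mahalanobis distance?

Step 1 — centre the observation: (x - mu) = (-1, 2).

Step 2 — invert Sigma. det(Sigma) = 5·9 - (-1)² = 44.
  Sigma^{-1} = (1/det) · [[d, -b], [-b, a]] = [[0.2045, 0.0227],
 [0.0227, 0.1136]].

Step 3 — form the quadratic (x - mu)^T · Sigma^{-1} · (x - mu):
  Sigma^{-1} · (x - mu) = (-0.1591, 0.2045).
  (x - mu)^T · [Sigma^{-1} · (x - mu)] = (-1)·(-0.1591) + (2)·(0.2045) = 0.5682.

Step 4 — take square root: d = √(0.5682) ≈ 0.7538.

d(x, mu) = √(0.5682) ≈ 0.7538


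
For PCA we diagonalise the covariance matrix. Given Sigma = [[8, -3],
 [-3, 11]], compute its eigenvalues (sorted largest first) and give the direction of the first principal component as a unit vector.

Step 1 — characteristic polynomial of 2×2 Sigma:
  det(Sigma - λI) = λ² - trace · λ + det = 0.
  trace = 8 + 11 = 19, det = 8·11 - (-3)² = 79.
Step 2 — discriminant:
  Δ = trace² - 4·det = 361 - 316 = 45.
Step 3 — eigenvalues:
  λ = (trace ± √Δ)/2 = (19 ± 6.7082)/2,
  λ_1 = 12.8541,  λ_2 = 6.1459.

Step 4 — unit eigenvector for λ_1: solve (Sigma - λ_1 I)v = 0. First row:
  (8 - 12.8541)·v_x + (-3)·v_y = 0, i.e. (-4.8541)·v_x + (-3)·v_y = 0,
  so v ∝ (b, λ_1 - a) = (-3, 4.8541); multiply by -1 so the first entry is positive: u = (3, -4.8541).
  ||u|| = √((3)² + (-4.8541)²) = √(32.5623) ≈ 5.7063,
  v_1 = u/||u|| ≈ (0.5257, -0.8507) (||v_1|| = 1).

λ_1 = 12.8541,  λ_2 = 6.1459;  v_1 ≈ (0.5257, -0.8507)


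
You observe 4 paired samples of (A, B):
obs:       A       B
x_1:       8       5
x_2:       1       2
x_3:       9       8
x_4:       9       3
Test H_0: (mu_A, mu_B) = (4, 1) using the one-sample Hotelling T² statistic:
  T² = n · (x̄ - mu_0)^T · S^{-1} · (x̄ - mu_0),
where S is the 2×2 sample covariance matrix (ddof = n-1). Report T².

Step 1 — sample mean vector:
  mean(A) = (8 + 1 + 9 + 9) / 4 = 27/4 = 6.75
  mean(B) = (5 + 2 + 8 + 3) / 4 = 18/4 = 4.5
  x̄ = (6.75, 4.5),  deviation x̄ - mu_0 = (6.75, 4.5) - (4, 1) = (2.75, 3.5).

Step 2 — sample covariance matrix, S[i,j] = (1/(n-1)) · Σ_k (x_{k,i} - mean_i) · (x_{k,j} - mean_j), divisor n-1 = 3:
  S[A,A] = ((1.25)·(1.25) + (-5.75)·(-5.75) + (2.25)·(2.25) + (2.25)·(2.25)) / 3 = 44.75/3 = 14.9167
  S[A,B] = ((1.25)·(0.5) + (-5.75)·(-2.5) + (2.25)·(3.5) + (2.25)·(-1.5)) / 3 = 19.5/3 = 6.5
  S[B,B] = ((0.5)·(0.5) + (-2.5)·(-2.5) + (3.5)·(3.5) + (-1.5)·(-1.5)) / 3 = 21/3 = 7
  S = [[14.9167, 6.5],
 [6.5, 7]].

Step 3 — invert S. det(S) = 14.9167·7 - (6.5)² = 62.1667.
  S^{-1} = (1/det) · [[d, -b], [-b, a]] = [[0.1126, -0.1046],
 [-0.1046, 0.2399]].

Step 4 — quadratic form (x̄ - mu_0)^T · S^{-1} · (x̄ - mu_0):
  S^{-1} · (x̄ - mu_0) = (-0.0563, 0.5523),
  (x̄ - mu_0)^T · [...] = (2.75)·(-0.0563) + (3.5)·(0.5523) = 1.7782.

Step 5 — scale by n: T² = 4 · 1.7782 = 7.1126.

T² ≈ 7.1126


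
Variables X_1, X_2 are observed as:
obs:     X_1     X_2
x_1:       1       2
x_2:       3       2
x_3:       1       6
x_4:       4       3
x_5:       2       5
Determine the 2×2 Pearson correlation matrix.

Step 1 — column means:
  mean(X_1) = (1 + 3 + 1 + 4 + 2) / 5 = 11/5 = 2.2
  mean(X_2) = (2 + 2 + 6 + 3 + 5) / 5 = 18/5 = 3.6

Step 2 — sample variances and covariances s[i,j] = (1/(n-1)) · Σ_k (x_{k,i} - mean_i) · (x_{k,j} - mean_j), with n-1 = 4:
  s[X_1,X_1] = ((-1.2)·(-1.2) + (0.8)·(0.8) + (-1.2)·(-1.2) + (1.8)·(1.8) + (-0.2)·(-0.2)) / 4 = 6.8/4 = 1.7
  s[X_1,X_2] = ((-1.2)·(-1.6) + (0.8)·(-1.6) + (-1.2)·(2.4) + (1.8)·(-0.6) + (-0.2)·(1.4)) / 4 = -3.6/4 = -0.9
  s[X_2,X_2] = ((-1.6)·(-1.6) + (-1.6)·(-1.6) + (2.4)·(2.4) + (-0.6)·(-0.6) + (1.4)·(1.4)) / 4 = 13.2/4 = 3.3
  Sample standard deviations s_i = √(s[i,i]):
  s(X_1) = √(1.7) = 1.3038
  s(X_2) = √(3.3) = 1.8166

Step 3 — r_{ij} = s_{ij} / (s_i · s_j):
  r[X_1,X_1] = 1 (diagonal).
  r[X_1,X_2] = -0.9 / (1.3038 · 1.8166) = -0.9 / 2.3685 = -0.38
  r[X_2,X_2] = 1 (diagonal).

R is symmetric with unit diagonal. Assembling:

R = [[1, -0.38],
 [-0.38, 1]]


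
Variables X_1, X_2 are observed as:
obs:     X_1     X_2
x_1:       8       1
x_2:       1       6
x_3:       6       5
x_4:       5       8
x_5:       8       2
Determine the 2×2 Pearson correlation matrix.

Step 1 — column means:
  mean(X_1) = (8 + 1 + 6 + 5 + 8) / 5 = 28/5 = 5.6
  mean(X_2) = (1 + 6 + 5 + 8 + 2) / 5 = 22/5 = 4.4

Step 2 — sample variances and covariances s[i,j] = (1/(n-1)) · Σ_k (x_{k,i} - mean_i) · (x_{k,j} - mean_j), with n-1 = 4:
  s[X_1,X_1] = ((2.4)·(2.4) + (-4.6)·(-4.6) + (0.4)·(0.4) + (-0.6)·(-0.6) + (2.4)·(2.4)) / 4 = 33.2/4 = 8.3
  s[X_1,X_2] = ((2.4)·(-3.4) + (-4.6)·(1.6) + (0.4)·(0.6) + (-0.6)·(3.6) + (2.4)·(-2.4)) / 4 = -23.2/4 = -5.8
  s[X_2,X_2] = ((-3.4)·(-3.4) + (1.6)·(1.6) + (0.6)·(0.6) + (3.6)·(3.6) + (-2.4)·(-2.4)) / 4 = 33.2/4 = 8.3
  Sample standard deviations s_i = √(s[i,i]):
  s(X_1) = √(8.3) = 2.881
  s(X_2) = √(8.3) = 2.881

Step 3 — r_{ij} = s_{ij} / (s_i · s_j):
  r[X_1,X_1] = 1 (diagonal).
  r[X_1,X_2] = -5.8 / (2.881 · 2.881) = -5.8 / 8.3 = -0.6988
  r[X_2,X_2] = 1 (diagonal).

R is symmetric with unit diagonal. Assembling:

R = [[1, -0.6988],
 [-0.6988, 1]]


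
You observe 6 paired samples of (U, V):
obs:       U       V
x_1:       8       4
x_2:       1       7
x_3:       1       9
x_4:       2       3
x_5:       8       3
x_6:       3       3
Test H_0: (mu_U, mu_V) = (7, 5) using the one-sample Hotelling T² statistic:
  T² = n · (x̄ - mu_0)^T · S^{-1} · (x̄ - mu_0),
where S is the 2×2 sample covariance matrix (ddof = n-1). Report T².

Step 1 — sample mean vector:
  mean(U) = (8 + 1 + 1 + 2 + 8 + 3) / 6 = 23/6 = 3.8333
  mean(V) = (4 + 7 + 9 + 3 + 3 + 3) / 6 = 29/6 = 4.8333
  x̄ = (3.8333, 4.8333),  deviation x̄ - mu_0 = (3.8333, 4.8333) - (7, 5) = (-3.1667, -0.1667).

Step 2 — sample covariance matrix, S[i,j] = (1/(n-1)) · Σ_k (x_{k,i} - mean_i) · (x_{k,j} - mean_j), divisor n-1 = 5:
  S[U,U] = ((4.1667)·(4.1667) + (-2.8333)·(-2.8333) + (-2.8333)·(-2.8333) + (-1.8333)·(-1.8333) + (4.1667)·(4.1667) + (-0.8333)·(-0.8333)) / 5 = 54.8333/5 = 10.9667
  S[U,V] = ((4.1667)·(-0.8333) + (-2.8333)·(2.1667) + (-2.8333)·(4.1667) + (-1.8333)·(-1.8333) + (4.1667)·(-1.8333) + (-0.8333)·(-1.8333)) / 5 = -24.1667/5 = -4.8333
  S[V,V] = ((-0.8333)·(-0.8333) + (2.1667)·(2.1667) + (4.1667)·(4.1667) + (-1.8333)·(-1.8333) + (-1.8333)·(-1.8333) + (-1.8333)·(-1.8333)) / 5 = 32.8333/5 = 6.5667
  S = [[10.9667, -4.8333],
 [-4.8333, 6.5667]].

Step 3 — invert S. det(S) = 10.9667·6.5667 - (-4.8333)² = 48.6533.
  S^{-1} = (1/det) · [[d, -b], [-b, a]] = [[0.135, 0.0993],
 [0.0993, 0.2254]].

Step 4 — quadratic form (x̄ - mu_0)^T · S^{-1} · (x̄ - mu_0):
  S^{-1} · (x̄ - mu_0) = (-0.444, -0.3522),
  (x̄ - mu_0)^T · [...] = (-3.1667)·(-0.444) + (-0.1667)·(-0.3522) = 1.4646.

Step 5 — scale by n: T² = 6 · 1.4646 = 8.7873.

T² ≈ 8.7873


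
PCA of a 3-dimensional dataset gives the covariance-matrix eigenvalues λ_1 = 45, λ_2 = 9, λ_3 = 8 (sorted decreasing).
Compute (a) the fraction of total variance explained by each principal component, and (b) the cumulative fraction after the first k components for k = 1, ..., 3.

Step 1 — total variance = trace(Sigma) = Σ λ_i = 45 + 9 + 8 = 62.

Step 2 — fraction explained by component i = λ_i / Σ λ:
  PC1: 45/62 = 0.7258
  PC2: 9/62 = 0.1452
  PC3: 8/62 = 0.129

Step 3 — cumulative fraction after k components = (λ_1 + ... + λ_k) / Σ λ:
  k = 1: 45/62 = 0.7258
  k = 2: (45 + 9)/62 = 54/62 = 0.871
  k = 3: (45 + 9 + 8)/62 = 62/62 = 1

Summary (fraction, with percent):

explained: PC1 0.7258 (72.58%), PC2 0.1452 (14.52%), PC3 0.129 (12.9%);  cumulative: 0.7258, 0.871, 1


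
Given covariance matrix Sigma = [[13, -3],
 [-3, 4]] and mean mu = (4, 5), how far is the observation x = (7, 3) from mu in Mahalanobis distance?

Step 1 — centre the observation: (x - mu) = (3, -2).

Step 2 — invert Sigma. det(Sigma) = 13·4 - (-3)² = 43.
  Sigma^{-1} = (1/det) · [[d, -b], [-b, a]] = [[0.093, 0.0698],
 [0.0698, 0.3023]].

Step 3 — form the quadratic (x - mu)^T · Sigma^{-1} · (x - mu):
  Sigma^{-1} · (x - mu) = (0.1395, -0.3953).
  (x - mu)^T · [Sigma^{-1} · (x - mu)] = (3)·(0.1395) + (-2)·(-0.3953) = 1.2093.

Step 4 — take square root: d = √(1.2093) ≈ 1.0997.

d(x, mu) = √(1.2093) ≈ 1.0997


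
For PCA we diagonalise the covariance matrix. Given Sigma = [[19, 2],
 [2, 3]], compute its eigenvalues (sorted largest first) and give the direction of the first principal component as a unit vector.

Step 1 — characteristic polynomial of 2×2 Sigma:
  det(Sigma - λI) = λ² - trace · λ + det = 0.
  trace = 19 + 3 = 22, det = 19·3 - (2)² = 53.
Step 2 — discriminant:
  Δ = trace² - 4·det = 484 - 212 = 272.
Step 3 — eigenvalues:
  λ = (trace ± √Δ)/2 = (22 ± 16.4924)/2,
  λ_1 = 19.2462,  λ_2 = 2.7538.

Step 4 — unit eigenvector for λ_1: solve (Sigma - λ_1 I)v = 0. First row:
  (19 - 19.2462)·v_x + (2)·v_y = 0, i.e. (-0.2462)·v_x + (2)·v_y = 0,
  so v ∝ (b, λ_1 - a) = (2, 0.2462) = u.
  ||u|| = √((2)² + (0.2462)²) = √(4.0606) ≈ 2.0151,
  v_1 = u/||u|| ≈ (0.9925, 0.1222) (||v_1|| = 1).

λ_1 = 19.2462,  λ_2 = 2.7538;  v_1 ≈ (0.9925, 0.1222)


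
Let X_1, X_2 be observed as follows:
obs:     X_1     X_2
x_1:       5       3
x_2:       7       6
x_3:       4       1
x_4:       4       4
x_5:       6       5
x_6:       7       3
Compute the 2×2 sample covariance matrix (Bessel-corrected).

Step 1 — column means:
  mean(X_1) = (5 + 7 + 4 + 4 + 6 + 7) / 6 = 33/6 = 5.5
  mean(X_2) = (3 + 6 + 1 + 4 + 5 + 3) / 6 = 22/6 = 3.6667

Step 2 — sample covariance S[i,j] = (1/(n-1)) · Σ_k (x_{k,i} - mean_i) · (x_{k,j} - mean_j), with n-1 = 5.
  S[X_1,X_1] = ((-0.5)·(-0.5) + (1.5)·(1.5) + (-1.5)·(-1.5) + (-1.5)·(-1.5) + (0.5)·(0.5) + (1.5)·(1.5)) / 5 = 9.5/5 = 1.9
  S[X_1,X_2] = ((-0.5)·(-0.6667) + (1.5)·(2.3333) + (-1.5)·(-2.6667) + (-1.5)·(0.3333) + (0.5)·(1.3333) + (1.5)·(-0.6667)) / 5 = 7/5 = 1.4
  S[X_2,X_2] = ((-0.6667)·(-0.6667) + (2.3333)·(2.3333) + (-2.6667)·(-2.6667) + (0.3333)·(0.3333) + (1.3333)·(1.3333) + (-0.6667)·(-0.6667)) / 5 = 15.3333/5 = 3.0667

S is symmetric (S[j,i] = S[i,j]). Assembling:

S = [[1.9, 1.4],
 [1.4, 3.0667]]


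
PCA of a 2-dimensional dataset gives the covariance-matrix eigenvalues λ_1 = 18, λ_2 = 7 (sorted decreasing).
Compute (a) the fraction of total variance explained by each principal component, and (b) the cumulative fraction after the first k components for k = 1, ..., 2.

Step 1 — total variance = trace(Sigma) = Σ λ_i = 18 + 7 = 25.

Step 2 — fraction explained by component i = λ_i / Σ λ:
  PC1: 18/25 = 0.72
  PC2: 7/25 = 0.28

Step 3 — cumulative fraction after k components = (λ_1 + ... + λ_k) / Σ λ:
  k = 1: 18/25 = 0.72
  k = 2: (18 + 7)/25 = 25/25 = 1

Summary (fraction, with percent):

explained: PC1 0.72 (72%), PC2 0.28 (28%);  cumulative: 0.72, 1


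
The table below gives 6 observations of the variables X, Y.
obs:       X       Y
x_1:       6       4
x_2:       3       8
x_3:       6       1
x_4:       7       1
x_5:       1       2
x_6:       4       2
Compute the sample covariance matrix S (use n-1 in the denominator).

Step 1 — column means:
  mean(X) = (6 + 3 + 6 + 7 + 1 + 4) / 6 = 27/6 = 4.5
  mean(Y) = (4 + 8 + 1 + 1 + 2 + 2) / 6 = 18/6 = 3

Step 2 — sample covariance S[i,j] = (1/(n-1)) · Σ_k (x_{k,i} - mean_i) · (x_{k,j} - mean_j), with n-1 = 5.
  S[X,X] = ((1.5)·(1.5) + (-1.5)·(-1.5) + (1.5)·(1.5) + (2.5)·(2.5) + (-3.5)·(-3.5) + (-0.5)·(-0.5)) / 5 = 25.5/5 = 5.1
  S[X,Y] = ((1.5)·(1) + (-1.5)·(5) + (1.5)·(-2) + (2.5)·(-2) + (-3.5)·(-1) + (-0.5)·(-1)) / 5 = -10/5 = -2
  S[Y,Y] = ((1)·(1) + (5)·(5) + (-2)·(-2) + (-2)·(-2) + (-1)·(-1) + (-1)·(-1)) / 5 = 36/5 = 7.2

S is symmetric (S[j,i] = S[i,j]). Assembling:

S = [[5.1, -2],
 [-2, 7.2]]


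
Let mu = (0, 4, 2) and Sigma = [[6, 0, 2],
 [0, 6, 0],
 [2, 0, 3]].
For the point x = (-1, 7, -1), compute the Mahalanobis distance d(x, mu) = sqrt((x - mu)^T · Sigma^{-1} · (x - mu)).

Step 1 — centre the observation: (x - mu) = (-1, 3, -3).

Step 2 — invert Sigma (cofactor / det for 3×3, or solve directly):
  Sigma^{-1} = [[0.2143, 0, -0.1429],
 [0, 0.1667, 0],
 [-0.1429, 0, 0.4286]].

Step 3 — form the quadratic (x - mu)^T · Sigma^{-1} · (x - mu):
  Sigma^{-1} · (x - mu) = (0.2143, 0.5, -1.1429).
  (x - mu)^T · [Sigma^{-1} · (x - mu)] = (-1)·(0.2143) + (3)·(0.5) + (-3)·(-1.1429) = 4.7143.

Step 4 — take square root: d = √(4.7143) ≈ 2.1712.

d(x, mu) = √(4.7143) ≈ 2.1712


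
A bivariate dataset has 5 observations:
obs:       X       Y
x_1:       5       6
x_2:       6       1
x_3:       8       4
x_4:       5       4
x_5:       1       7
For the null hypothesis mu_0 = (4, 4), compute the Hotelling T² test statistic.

Step 1 — sample mean vector:
  mean(X) = (5 + 6 + 8 + 5 + 1) / 5 = 25/5 = 5
  mean(Y) = (6 + 1 + 4 + 4 + 7) / 5 = 22/5 = 4.4
  x̄ = (5, 4.4),  deviation x̄ - mu_0 = (5, 4.4) - (4, 4) = (1, 0.4).

Step 2 — sample covariance matrix, S[i,j] = (1/(n-1)) · Σ_k (x_{k,i} - mean_i) · (x_{k,j} - mean_j), divisor n-1 = 4:
  S[X,X] = ((0)·(0) + (1)·(1) + (3)·(3) + (0)·(0) + (-4)·(-4)) / 4 = 26/4 = 6.5
  S[X,Y] = ((0)·(1.6) + (1)·(-3.4) + (3)·(-0.4) + (0)·(-0.4) + (-4)·(2.6)) / 4 = -15/4 = -3.75
  S[Y,Y] = ((1.6)·(1.6) + (-3.4)·(-3.4) + (-0.4)·(-0.4) + (-0.4)·(-0.4) + (2.6)·(2.6)) / 4 = 21.2/4 = 5.3
  S = [[6.5, -3.75],
 [-3.75, 5.3]].

Step 3 — invert S. det(S) = 6.5·5.3 - (-3.75)² = 20.3875.
  S^{-1} = (1/det) · [[d, -b], [-b, a]] = [[0.26, 0.1839],
 [0.1839, 0.3188]].

Step 4 — quadratic form (x̄ - mu_0)^T · S^{-1} · (x̄ - mu_0):
  S^{-1} · (x̄ - mu_0) = (0.3335, 0.3115),
  (x̄ - mu_0)^T · [...] = (1)·(0.3335) + (0.4)·(0.3115) = 0.4581.

Step 5 — scale by n: T² = 5 · 0.4581 = 2.2906.

T² ≈ 2.2906


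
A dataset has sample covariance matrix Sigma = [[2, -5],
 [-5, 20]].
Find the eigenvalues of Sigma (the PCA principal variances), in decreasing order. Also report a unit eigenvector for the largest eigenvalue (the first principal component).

Step 1 — characteristic polynomial of 2×2 Sigma:
  det(Sigma - λI) = λ² - trace · λ + det = 0.
  trace = 2 + 20 = 22, det = 2·20 - (-5)² = 15.
Step 2 — discriminant:
  Δ = trace² - 4·det = 484 - 60 = 424.
Step 3 — eigenvalues:
  λ = (trace ± √Δ)/2 = (22 ± 20.5913)/2,
  λ_1 = 21.2956,  λ_2 = 0.7044.

Step 4 — unit eigenvector for λ_1: solve (Sigma - λ_1 I)v = 0. First row:
  (2 - 21.2956)·v_x + (-5)·v_y = 0, i.e. (-19.2956)·v_x + (-5)·v_y = 0,
  so v ∝ (b, λ_1 - a) = (-5, 19.2956); multiply by -1 so the first entry is positive: u = (5, -19.2956).
  ||u|| = √((5)² + (-19.2956)²) = √(397.3213) ≈ 19.9329,
  v_1 = u/||u|| ≈ (0.2508, -0.968) (||v_1|| = 1).

λ_1 = 21.2956,  λ_2 = 0.7044;  v_1 ≈ (0.2508, -0.968)


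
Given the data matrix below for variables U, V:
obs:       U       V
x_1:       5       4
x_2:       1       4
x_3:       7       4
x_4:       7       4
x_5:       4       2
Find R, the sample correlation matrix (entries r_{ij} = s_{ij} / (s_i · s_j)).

Step 1 — column means:
  mean(U) = (5 + 1 + 7 + 7 + 4) / 5 = 24/5 = 4.8
  mean(V) = (4 + 4 + 4 + 4 + 2) / 5 = 18/5 = 3.6

Step 2 — sample variances and covariances s[i,j] = (1/(n-1)) · Σ_k (x_{k,i} - mean_i) · (x_{k,j} - mean_j), with n-1 = 4:
  s[U,U] = ((0.2)·(0.2) + (-3.8)·(-3.8) + (2.2)·(2.2) + (2.2)·(2.2) + (-0.8)·(-0.8)) / 4 = 24.8/4 = 6.2
  s[U,V] = ((0.2)·(0.4) + (-3.8)·(0.4) + (2.2)·(0.4) + (2.2)·(0.4) + (-0.8)·(-1.6)) / 4 = 1.6/4 = 0.4
  s[V,V] = ((0.4)·(0.4) + (0.4)·(0.4) + (0.4)·(0.4) + (0.4)·(0.4) + (-1.6)·(-1.6)) / 4 = 3.2/4 = 0.8
  Sample standard deviations s_i = √(s[i,i]):
  s(U) = √(6.2) = 2.49
  s(V) = √(0.8) = 0.8944

Step 3 — r_{ij} = s_{ij} / (s_i · s_j):
  r[U,U] = 1 (diagonal).
  r[U,V] = 0.4 / (2.49 · 0.8944) = 0.4 / 2.2271 = 0.1796
  r[V,V] = 1 (diagonal).

R is symmetric with unit diagonal. Assembling:

R = [[1, 0.1796],
 [0.1796, 1]]


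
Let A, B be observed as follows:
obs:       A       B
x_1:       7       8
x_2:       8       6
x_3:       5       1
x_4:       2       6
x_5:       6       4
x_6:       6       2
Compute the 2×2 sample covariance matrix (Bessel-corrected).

Step 1 — column means:
  mean(A) = (7 + 8 + 5 + 2 + 6 + 6) / 6 = 34/6 = 5.6667
  mean(B) = (8 + 6 + 1 + 6 + 4 + 2) / 6 = 27/6 = 4.5

Step 2 — sample covariance S[i,j] = (1/(n-1)) · Σ_k (x_{k,i} - mean_i) · (x_{k,j} - mean_j), with n-1 = 5.
  S[A,A] = ((1.3333)·(1.3333) + (2.3333)·(2.3333) + (-0.6667)·(-0.6667) + (-3.6667)·(-3.6667) + (0.3333)·(0.3333) + (0.3333)·(0.3333)) / 5 = 21.3333/5 = 4.2667
  S[A,B] = ((1.3333)·(3.5) + (2.3333)·(1.5) + (-0.6667)·(-3.5) + (-3.6667)·(1.5) + (0.3333)·(-0.5) + (0.3333)·(-2.5)) / 5 = 4/5 = 0.8
  S[B,B] = ((3.5)·(3.5) + (1.5)·(1.5) + (-3.5)·(-3.5) + (1.5)·(1.5) + (-0.5)·(-0.5) + (-2.5)·(-2.5)) / 5 = 35.5/5 = 7.1

S is symmetric (S[j,i] = S[i,j]). Assembling:

S = [[4.2667, 0.8],
 [0.8, 7.1]]


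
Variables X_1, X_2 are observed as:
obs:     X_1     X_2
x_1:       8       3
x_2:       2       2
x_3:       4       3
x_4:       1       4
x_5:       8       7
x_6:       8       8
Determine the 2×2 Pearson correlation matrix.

Step 1 — column means:
  mean(X_1) = (8 + 2 + 4 + 1 + 8 + 8) / 6 = 31/6 = 5.1667
  mean(X_2) = (3 + 2 + 3 + 4 + 7 + 8) / 6 = 27/6 = 4.5

Step 2 — sample variances and covariances s[i,j] = (1/(n-1)) · Σ_k (x_{k,i} - mean_i) · (x_{k,j} - mean_j), with n-1 = 5:
  s[X_1,X_1] = ((2.8333)·(2.8333) + (-3.1667)·(-3.1667) + (-1.1667)·(-1.1667) + (-4.1667)·(-4.1667) + (2.8333)·(2.8333) + (2.8333)·(2.8333)) / 5 = 52.8333/5 = 10.5667
  s[X_1,X_2] = ((2.8333)·(-1.5) + (-3.1667)·(-2.5) + (-1.1667)·(-1.5) + (-4.1667)·(-0.5) + (2.8333)·(2.5) + (2.8333)·(3.5)) / 5 = 24.5/5 = 4.9
  s[X_2,X_2] = ((-1.5)·(-1.5) + (-2.5)·(-2.5) + (-1.5)·(-1.5) + (-0.5)·(-0.5) + (2.5)·(2.5) + (3.5)·(3.5)) / 5 = 29.5/5 = 5.9
  Sample standard deviations s_i = √(s[i,i]):
  s(X_1) = √(10.5667) = 3.2506
  s(X_2) = √(5.9) = 2.429

Step 3 — r_{ij} = s_{ij} / (s_i · s_j):
  r[X_1,X_1] = 1 (diagonal).
  r[X_1,X_2] = 4.9 / (3.2506 · 2.429) = 4.9 / 7.8958 = 0.6206
  r[X_2,X_2] = 1 (diagonal).

R is symmetric with unit diagonal. Assembling:

R = [[1, 0.6206],
 [0.6206, 1]]


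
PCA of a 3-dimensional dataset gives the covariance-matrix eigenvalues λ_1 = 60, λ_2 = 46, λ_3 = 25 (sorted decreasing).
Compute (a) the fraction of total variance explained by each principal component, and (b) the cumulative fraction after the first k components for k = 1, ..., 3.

Step 1 — total variance = trace(Sigma) = Σ λ_i = 60 + 46 + 25 = 131.

Step 2 — fraction explained by component i = λ_i / Σ λ:
  PC1: 60/131 = 0.458
  PC2: 46/131 = 0.3511
  PC3: 25/131 = 0.1908

Step 3 — cumulative fraction after k components = (λ_1 + ... + λ_k) / Σ λ:
  k = 1: 60/131 = 0.458
  k = 2: (60 + 46)/131 = 106/131 = 0.8092
  k = 3: (60 + 46 + 25)/131 = 131/131 = 1

Summary (fraction, with percent):

explained: PC1 0.458 (45.8%), PC2 0.3511 (35.11%), PC3 0.1908 (19.08%);  cumulative: 0.458, 0.8092, 1


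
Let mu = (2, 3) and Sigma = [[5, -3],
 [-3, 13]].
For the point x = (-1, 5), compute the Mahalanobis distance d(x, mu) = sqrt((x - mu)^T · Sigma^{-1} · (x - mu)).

Step 1 — centre the observation: (x - mu) = (-3, 2).

Step 2 — invert Sigma. det(Sigma) = 5·13 - (-3)² = 56.
  Sigma^{-1} = (1/det) · [[d, -b], [-b, a]] = [[0.2321, 0.0536],
 [0.0536, 0.0893]].

Step 3 — form the quadratic (x - mu)^T · Sigma^{-1} · (x - mu):
  Sigma^{-1} · (x - mu) = (-0.5893, 0.0179).
  (x - mu)^T · [Sigma^{-1} · (x - mu)] = (-3)·(-0.5893) + (2)·(0.0179) = 1.8036.

Step 4 — take square root: d = √(1.8036) ≈ 1.343.

d(x, mu) = √(1.8036) ≈ 1.343


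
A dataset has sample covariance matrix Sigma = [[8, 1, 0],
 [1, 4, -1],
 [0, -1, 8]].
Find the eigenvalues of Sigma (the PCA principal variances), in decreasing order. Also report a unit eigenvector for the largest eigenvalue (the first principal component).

Step 1 — characteristic polynomial p(λ) = det(λI - Sigma) = λ³ - tr·λ² + c_1·λ - det, where tr = trace, c_1 = sum of the principal 2×2 minors, det = det(Sigma):
  tr = 8 + 4 + 8 = 20,
  c_1 = (8·4 - (1)²) + (8·8 - (0)²) + (4·8 - (-1)²) = 31 + 64 + 31 = 126,
  det = 8·(4·8 - (-1)²) - (1)·((1)·8 - (-1)·(0)) + (0)·((1)·(-1) - 4·(0)) = 8·(31) - (1)·(8) + (0)·(-1) = 240.
  So p(λ) = λ³ - 20λ² + 126λ - 240.
Step 2 — look for an integer root (rational root theorem: any rational root is an integer divisor of 240). Testing λ = 8:
  p(8) = 512 - 1280 + 1008 - 240 = 0  ✓
  Dividing out (λ - 8): p(λ) = (λ - 8)(λ² - 12λ + 30).
Step 3 — remaining eigenvalues from the quadratic λ² - 12λ + 30 = 0:
  Δ = 12² - 4·30 = 144 - 120 = 24,  λ = (12 ± √24)/2 = (12 ± 4.899)/2 ≈ 8.4495 or 3.5505.
  Sorted: λ_1 = 8.4495,  λ_2 = 8,  λ_3 = 3.5505  (check: sum = 20 = tr ✓).

Step 4 — unit eigenvector for λ_1 ≈ 8.4495: v spans the null space of (Sigma - λ_1 I), whose rows are
  r_1 = (-0.4495, 1, 0),  r_2 = (1, -4.4495, -1),  r_3 = (0, -1, -0.4495).
  v is orthogonal to every row, so take v ∝ r_1 × r_2 = ((1)·(-1) - (0)·(-4.4495), (0)·(1) - (-0.4495)·(-1), (-0.4495)·(-4.4495) - (1)·(1)) ≈ (-1, -0.4495, 1).
  Rescale (multiply by -1 so the first nonzero entry is positive): u = (1, 0.4495, -1).
  ||u|| = √((1)² + (0.4495)² + (-1)²) = √(2.202) ≈ 1.4839,  v_1 = u/||u|| ≈ (0.6739, 0.3029, -0.6739) (||v_1|| = 1).

λ_1 = 8.4495,  λ_2 = 8,  λ_3 = 3.5505;  v_1 ≈ (0.6739, 0.3029, -0.6739)


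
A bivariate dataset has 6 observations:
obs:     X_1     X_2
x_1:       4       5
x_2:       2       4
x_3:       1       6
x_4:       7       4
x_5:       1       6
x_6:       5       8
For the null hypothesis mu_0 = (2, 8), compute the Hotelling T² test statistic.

Step 1 — sample mean vector:
  mean(X_1) = (4 + 2 + 1 + 7 + 1 + 5) / 6 = 20/6 = 3.3333
  mean(X_2) = (5 + 4 + 6 + 4 + 6 + 8) / 6 = 33/6 = 5.5
  x̄ = (3.3333, 5.5),  deviation x̄ - mu_0 = (3.3333, 5.5) - (2, 8) = (1.3333, -2.5).

Step 2 — sample covariance matrix, S[i,j] = (1/(n-1)) · Σ_k (x_{k,i} - mean_i) · (x_{k,j} - mean_j), divisor n-1 = 5:
  S[X_1,X_1] = ((0.6667)·(0.6667) + (-1.3333)·(-1.3333) + (-2.3333)·(-2.3333) + (3.6667)·(3.6667) + (-2.3333)·(-2.3333) + (1.6667)·(1.6667)) / 5 = 29.3333/5 = 5.8667
  S[X_1,X_2] = ((0.6667)·(-0.5) + (-1.3333)·(-1.5) + (-2.3333)·(0.5) + (3.6667)·(-1.5) + (-2.3333)·(0.5) + (1.6667)·(2.5)) / 5 = -2/5 = -0.4
  S[X_2,X_2] = ((-0.5)·(-0.5) + (-1.5)·(-1.5) + (0.5)·(0.5) + (-1.5)·(-1.5) + (0.5)·(0.5) + (2.5)·(2.5)) / 5 = 11.5/5 = 2.3
  S = [[5.8667, -0.4],
 [-0.4, 2.3]].

Step 3 — invert S. det(S) = 5.8667·2.3 - (-0.4)² = 13.3333.
  S^{-1} = (1/det) · [[d, -b], [-b, a]] = [[0.1725, 0.03],
 [0.03, 0.44]].

Step 4 — quadratic form (x̄ - mu_0)^T · S^{-1} · (x̄ - mu_0):
  S^{-1} · (x̄ - mu_0) = (0.155, -1.06),
  (x̄ - mu_0)^T · [...] = (1.3333)·(0.155) + (-2.5)·(-1.06) = 2.8567.

Step 5 — scale by n: T² = 6 · 2.8567 = 17.14.

T² ≈ 17.14
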